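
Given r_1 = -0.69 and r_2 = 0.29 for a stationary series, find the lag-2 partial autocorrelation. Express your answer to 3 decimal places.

φ_{22} = (r_2 − r_1²) / (1 − r_1²)
r_1² = (-0.69)² = 0.4761
Numerator = 0.29 − 0.4761 = -0.1861; denominator = 1 − 0.4761 = 0.5239
φ_{22} = -0.1861 / 0.5239 = -0.355

-0.355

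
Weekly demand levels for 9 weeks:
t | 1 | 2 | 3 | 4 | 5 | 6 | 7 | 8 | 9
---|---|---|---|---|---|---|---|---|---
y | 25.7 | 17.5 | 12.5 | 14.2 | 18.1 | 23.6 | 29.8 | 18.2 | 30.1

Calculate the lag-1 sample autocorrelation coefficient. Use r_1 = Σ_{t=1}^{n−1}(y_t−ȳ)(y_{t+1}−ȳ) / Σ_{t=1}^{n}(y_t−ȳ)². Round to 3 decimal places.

0.170

Mean ȳ = (25.7 + 17.5 + 12.5 + 14.2 + 18.1 + 23.6 + 29.8 + 18.2 + 30.1)/9 = 21.0778
Numerator Σ_{t=1}^{8}(y_t−ȳ)(y_{t+1}−ȳ) = 57.0528
Denominator Σ(y_t−ȳ)² = 336.0356
r_1 = 57.0528 / 336.0356 = 0.170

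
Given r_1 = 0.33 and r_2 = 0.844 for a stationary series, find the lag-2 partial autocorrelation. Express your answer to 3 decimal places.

0.825

φ_{22} = (r_2 − r_1²) / (1 − r_1²)
r_1² = (0.33)² = 0.1089
Numerator = 0.844 − 0.1089 = 0.7351; denominator = 1 − 0.1089 = 0.8911
φ_{22} = 0.7351 / 0.8911 = 0.825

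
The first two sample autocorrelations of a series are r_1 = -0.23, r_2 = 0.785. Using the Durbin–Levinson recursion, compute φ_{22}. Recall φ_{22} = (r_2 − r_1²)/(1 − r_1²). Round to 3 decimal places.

0.773

φ_{22} = (r_2 − r_1²) / (1 − r_1²)
r_1² = (-0.23)² = 0.0529
Numerator = 0.785 − 0.0529 = 0.7321; denominator = 1 − 0.0529 = 0.9471
φ_{22} = 0.7321 / 0.9471 = 0.773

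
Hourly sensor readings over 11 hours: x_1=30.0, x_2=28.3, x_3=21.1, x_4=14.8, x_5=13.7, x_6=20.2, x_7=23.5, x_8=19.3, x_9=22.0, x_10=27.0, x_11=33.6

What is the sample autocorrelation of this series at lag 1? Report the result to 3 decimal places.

0.479

Mean x̄ = (30.0 + 28.3 + 21.1 + 14.8 + 13.7 + 20.2 + 23.5 + 19.3 + 22.0 + 27.0 + 33.6)/11 = 23.0455
Numerator Σ_{t=1}^{10}(x_t−x̄)(x_{t+1}−x̄) = 184.5352
Denominator Σ(x_t−x̄)² = 385.5473
r_1 = 184.5352 / 385.5473 = 0.479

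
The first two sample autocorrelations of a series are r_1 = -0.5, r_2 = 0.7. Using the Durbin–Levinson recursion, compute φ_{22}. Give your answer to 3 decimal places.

0.600

φ_{22} = (r_2 − r_1²) / (1 − r_1²)
r_1² = (-0.5)² = 0.25
Numerator = 0.7 − 0.2500 = 0.4500; denominator = 1 − 0.2500 = 0.7500
φ_{22} = 0.4500 / 0.7500 = 0.600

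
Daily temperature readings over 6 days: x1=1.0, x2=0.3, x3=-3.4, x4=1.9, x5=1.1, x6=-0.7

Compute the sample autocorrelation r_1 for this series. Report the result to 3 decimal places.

-0.326

Mean x̄ = (1.0 + 0.3 − 3.4 + 1.9 + 1.1 − 0.7)/6 = 0.0333
Deviations from mean: 0.9667, 0.2667, -3.4333, 1.8667, 1.0667, -0.7333
Numerator Σ_{t=1}^{5}(x_t−x̄)(x_{t+1}−x̄) = -5.8578
Denominator Σ(x_t−x̄)² = 17.9533
r_1 = -5.8578 / 17.9533 = -0.326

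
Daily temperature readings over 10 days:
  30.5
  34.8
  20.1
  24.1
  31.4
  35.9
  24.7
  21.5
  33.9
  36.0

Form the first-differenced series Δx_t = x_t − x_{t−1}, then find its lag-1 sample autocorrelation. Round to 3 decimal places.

-0.143

First differences Δx: 4.3, -14.7, 4.0, 7.3, 4.5, -11.2, -3.2, 12.4, 2.1
Mean of differences = 0.6111
Numerator Σ(Δx_t−Δx̄)(Δx_{t+1}−Δx̄) = -87.9835
Denominator Σ(Δx_t−Δx̄)² = 614.6089
r_1(Δx) = -87.9835 / 614.6089 = -0.143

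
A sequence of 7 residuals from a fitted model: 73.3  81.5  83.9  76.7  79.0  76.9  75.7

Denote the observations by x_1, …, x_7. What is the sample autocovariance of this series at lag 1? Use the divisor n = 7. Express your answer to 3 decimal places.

Mean x̄ = (73.3 + 81.5 + 83.9 + 76.7 + 79.0 + 76.9 + 75.7)/7 = 78.1429
Σ_{t=1}^{6}(x_t−x̄)(x_{t+1}−x̄) = -4.5033
γ_1 = -4.5033 / 7 = -0.643

-0.643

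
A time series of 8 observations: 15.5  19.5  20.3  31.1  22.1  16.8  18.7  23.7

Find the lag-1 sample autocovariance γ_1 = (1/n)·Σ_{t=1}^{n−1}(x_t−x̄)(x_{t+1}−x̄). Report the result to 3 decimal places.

Mean x̄ = (15.5 + 19.5 + 20.3 + 31.1 + 22.1 + 16.8 + 18.7 + 23.7)/8 = 20.9625
Σ_{t=1}^{7}(x_t−x̄)(x_{t+1}−x̄) = 12.2623
γ_1 = 12.2623 / 8 = 1.533

1.533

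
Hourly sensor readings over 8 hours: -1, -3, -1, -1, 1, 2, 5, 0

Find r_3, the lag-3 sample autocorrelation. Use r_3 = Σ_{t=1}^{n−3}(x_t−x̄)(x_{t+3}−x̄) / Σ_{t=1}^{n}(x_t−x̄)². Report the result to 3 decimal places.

-0.221

Mean x̄ = (-1 − 3 − 1 − 1 + 1 + 2 + 5 + 0)/8 = 0.2500
Deviations from mean: -1.2500, -3.2500, -1.2500, -1.2500, 0.7500, 1.7500, 4.7500, -0.2500
Σ(x_t−x̄)(x_{t+3}−x̄) = (1.5625) + (-2.4375) + (-2.1875) + (-5.9375) + (-0.1875) = -9.1875
Denominator Σ(x_t−x̄)² = 41.5000
r_3 = -9.1875 / 41.5000 = -0.221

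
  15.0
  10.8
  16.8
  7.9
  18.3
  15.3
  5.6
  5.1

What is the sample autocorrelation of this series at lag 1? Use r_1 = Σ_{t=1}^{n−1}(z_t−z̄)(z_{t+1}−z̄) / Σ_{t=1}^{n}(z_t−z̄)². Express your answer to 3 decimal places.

Mean z̄ = (15.0 + 10.8 + 16.8 + 7.9 + 18.3 + 15.3 + 5.6 + 5.1)/8 = 11.8500
Deviations from mean: 3.1500, -1.0500, 4.9500, -3.9500, 6.4500, 3.4500, -6.2500, -6.7500
Σ(z_t−z̄)(z_{t+1}−z̄) = (-3.3075) + (-5.1975) + (-19.5525) + (-25.4775) + (22.2525) + (-21.5625) + (42.1875) = -10.6575
Denominator Σ(z_t−z̄)² = 189.2600
r_1 = -10.6575 / 189.2600 = -0.056

-0.056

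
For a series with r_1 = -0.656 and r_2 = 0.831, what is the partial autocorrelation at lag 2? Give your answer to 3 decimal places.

0.703

φ_{22} = (r_2 − r_1²) / (1 − r_1²)
r_1² = (-0.656)² = 0.430336
Numerator = 0.831 − 0.4303 = 0.4007; denominator = 1 − 0.4303 = 0.5697
φ_{22} = 0.4007 / 0.5697 = 0.703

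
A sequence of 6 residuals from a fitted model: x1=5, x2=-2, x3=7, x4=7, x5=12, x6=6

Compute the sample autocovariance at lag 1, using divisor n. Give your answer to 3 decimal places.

1.162

Mean x̄ = (5 − 2 + 7 + 7 + 12 + 6)/6 = 5.8333
Σ_{t=1}^{5}(x_t−x̄)(x_{t+1}−x̄) = 6.9722
γ_1 = 6.9722 / 6 = 1.162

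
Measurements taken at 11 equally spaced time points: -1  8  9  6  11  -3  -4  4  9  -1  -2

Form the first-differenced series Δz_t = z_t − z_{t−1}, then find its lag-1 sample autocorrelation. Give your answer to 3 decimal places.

First differences Δz: 9, 1, -3, 5, -14, -1, 8, 5, -10, -1
Mean of differences = -0.1000
Numerator Σ(Δz_t−Δz̄)(Δz_{t+1}−Δz̄) = -73.9100
Denominator Σ(Δz_t−Δz̄)² = 502.9000
r_1(Δz) = -73.9100 / 502.9000 = -0.147

-0.147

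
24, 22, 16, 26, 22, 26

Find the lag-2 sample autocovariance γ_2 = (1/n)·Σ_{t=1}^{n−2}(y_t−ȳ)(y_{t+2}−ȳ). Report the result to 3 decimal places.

0.741

Mean ȳ = (24 + 22 + 16 + 26 + 22 + 26)/6 = 22.6667
Deviations: 1.3333, -0.6667, -6.6667, 3.3333, -0.6667, 3.3333
Σ_{t=1}^{4}(y_t−ȳ)(y_{t+2}−ȳ) = 4.4444
γ_2 = 4.4444 / 6 = 0.741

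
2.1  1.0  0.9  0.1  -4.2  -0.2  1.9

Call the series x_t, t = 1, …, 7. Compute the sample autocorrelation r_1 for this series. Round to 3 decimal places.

Mean x̄ = (2.1 + 1.0 + 0.9 + 0.1 − 4.2 − 0.2 + 1.9)/7 = 0.2286
Deviations from mean: 1.8714, 0.7714, 0.6714, -0.1286, -4.4286, -0.4286, 1.6714
Σ(x_t−x̄)(x_{t+1}−x̄) = (1.4437) + (0.5180) + (-0.0863) + (0.5694) + (1.8980) + (-0.7163) = 3.6263
Denominator Σ(x_t−x̄)² = 27.1543
r_1 = 3.6263 / 27.1543 = 0.134

0.134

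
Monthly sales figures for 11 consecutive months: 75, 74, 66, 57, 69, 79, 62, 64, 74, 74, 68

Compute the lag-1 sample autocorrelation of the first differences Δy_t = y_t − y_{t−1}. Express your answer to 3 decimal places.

First differences Δy: -1, -8, -9, 12, 10, -17, 2, 10, 0, -6
Mean of differences = -0.7000
Numerator Σ(Δy_t−Δȳ)(Δy_{t+1}−Δȳ) = -92.4900
Denominator Σ(Δy_t−Δȳ)² = 814.1000
r_1(Δy) = -92.4900 / 814.1000 = -0.114

-0.114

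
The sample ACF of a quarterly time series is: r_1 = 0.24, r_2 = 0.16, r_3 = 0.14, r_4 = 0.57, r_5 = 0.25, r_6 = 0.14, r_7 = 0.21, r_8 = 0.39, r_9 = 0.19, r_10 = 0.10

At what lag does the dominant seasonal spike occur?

The largest autocorrelation is r_4 = 0.57, with a weaker echo at lag 8 (0.39); the remaining lags stay at or below 0.25.
The dominant spike at lag 4 indicates a seasonal period of 4.

4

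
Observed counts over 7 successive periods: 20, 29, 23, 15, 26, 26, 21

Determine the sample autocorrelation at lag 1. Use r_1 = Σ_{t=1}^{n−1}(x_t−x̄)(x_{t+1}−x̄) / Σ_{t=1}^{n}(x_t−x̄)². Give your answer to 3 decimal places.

Mean x̄ = (20 + 29 + 23 + 15 + 26 + 26 + 21)/7 = 22.8571
Deviations from mean: -2.8571, 6.1429, 0.1429, -7.8571, 3.1429, 3.1429, -1.8571
Numerator Σ_{t=1}^{6}(x_t−x̄)(x_{t+1}−x̄) = -38.4490
Denominator Σ(x_t−x̄)² = 130.8571
r_1 = -38.4490 / 130.8571 = -0.294

-0.294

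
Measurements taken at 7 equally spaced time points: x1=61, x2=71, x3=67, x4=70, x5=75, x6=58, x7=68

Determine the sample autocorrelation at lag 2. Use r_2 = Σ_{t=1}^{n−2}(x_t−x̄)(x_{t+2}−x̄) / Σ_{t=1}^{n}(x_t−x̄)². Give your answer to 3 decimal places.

Mean x̄ = (61 + 71 + 67 + 70 + 75 + 58 + 68)/7 = 67.1429
Deviations from mean: -6.1429, 3.8571, -0.1429, 2.8571, 7.8571, -9.1429, 0.8571
Σ(x_t−x̄)(x_{t+2}−x̄) = (0.8776) + (11.0204) + (-1.1224) + (-26.1224) + (6.7347) = -8.6122
Denominator Σ(x_t−x̄)² = 206.8571
r_2 = -8.6122 / 206.8571 = -0.042

-0.042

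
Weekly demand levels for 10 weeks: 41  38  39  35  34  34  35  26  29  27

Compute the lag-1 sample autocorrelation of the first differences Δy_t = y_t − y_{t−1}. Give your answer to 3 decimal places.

First differences Δy: -3, 1, -4, -1, 0, 1, -9, 3, -2
Mean of differences = -1.5556
Numerator Σ(Δy_t−Δȳ)(Δy_{t+1}−Δȳ) = -61.4198
Denominator Σ(Δy_t−Δȳ)² = 100.2222
r_1(Δy) = -61.4198 / 100.2222 = -0.613

-0.613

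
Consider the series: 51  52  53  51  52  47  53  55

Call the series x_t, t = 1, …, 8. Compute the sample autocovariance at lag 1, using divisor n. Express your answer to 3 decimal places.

Mean x̄ = (51 + 52 + 53 + 51 + 52 + 47 + 53 + 55)/8 = 51.7500
Σ_{t=1}^{7}(x_t−x̄)(x_{t+1}−x̄) = -4.0625
γ_1 = -4.0625 / 8 = -0.508

-0.508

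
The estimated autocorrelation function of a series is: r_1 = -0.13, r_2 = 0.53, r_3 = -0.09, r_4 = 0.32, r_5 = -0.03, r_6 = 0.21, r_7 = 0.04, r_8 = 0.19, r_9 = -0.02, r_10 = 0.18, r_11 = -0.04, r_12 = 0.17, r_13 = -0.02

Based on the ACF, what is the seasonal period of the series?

2

The largest autocorrelation is r_2 = 0.53, with weaker echoes at lags 4 (0.32), 6 (0.21), 8 (0.19), 10 (0.18) and 12 (0.17); the remaining lags stay at or below 0.04.
The dominant spike at lag 2 indicates a seasonal period of 2.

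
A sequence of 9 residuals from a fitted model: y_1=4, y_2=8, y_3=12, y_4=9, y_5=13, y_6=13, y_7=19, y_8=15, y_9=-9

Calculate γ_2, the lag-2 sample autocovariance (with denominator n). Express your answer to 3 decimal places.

-14.025

Mean ȳ = (4 + 8 + 12 + 9 + 13 + 13 + 19 + 15 − 9)/9 = 9.3333
Σ_{t=1}^{7}(y_t−ȳ)(y_{t+2}−ȳ) = -126.2222
γ_2 = -126.2222 / 9 = -14.025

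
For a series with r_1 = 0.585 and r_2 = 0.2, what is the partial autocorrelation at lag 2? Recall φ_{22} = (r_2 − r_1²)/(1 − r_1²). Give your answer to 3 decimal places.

-0.216

φ_{22} = (r_2 − r_1²) / (1 − r_1²)
r_1² = (0.585)² = 0.342225
Numerator = 0.2 − 0.3422 = -0.1422; denominator = 1 − 0.3422 = 0.6578
φ_{22} = -0.1422 / 0.6578 = -0.216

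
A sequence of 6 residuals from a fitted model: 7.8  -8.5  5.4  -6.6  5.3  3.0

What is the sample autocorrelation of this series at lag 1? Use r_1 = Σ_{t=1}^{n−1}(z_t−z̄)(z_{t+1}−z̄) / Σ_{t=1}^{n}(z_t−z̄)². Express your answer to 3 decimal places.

-0.692

Mean z̄ = (7.8 − 8.5 + 5.4 − 6.6 + 5.3 + 3.0)/6 = 1.0667
Σ(z_t−z̄)(z_{t+1}−z̄) = (-64.4156) + (-41.4556) + (-33.2222) + (-32.4556) + (8.1844) = -163.3644
Denominator Σ(z_t−z̄)² = 236.0733
r_1 = -163.3644 / 236.0733 = -0.692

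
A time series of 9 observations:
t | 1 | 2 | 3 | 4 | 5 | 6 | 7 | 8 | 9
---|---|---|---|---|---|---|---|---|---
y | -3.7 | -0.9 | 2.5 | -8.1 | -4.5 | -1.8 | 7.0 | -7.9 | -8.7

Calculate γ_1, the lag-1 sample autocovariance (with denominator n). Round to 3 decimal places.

-2.437

Mean ȳ = (-3.7 − 0.9 + 2.5 − 8.1 − 4.5 − 1.8 + 7.0 − 7.9 − 8.7)/9 = -2.9000
Σ_{t=1}^{8}(y_t−ȳ)(y_{t+1}−ȳ) = -21.9300
γ_1 = -21.9300 / 9 = -2.437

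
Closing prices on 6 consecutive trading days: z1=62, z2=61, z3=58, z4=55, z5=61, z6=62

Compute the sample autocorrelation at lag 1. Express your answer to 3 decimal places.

0.158

Mean z̄ = (62 + 61 + 58 + 55 + 61 + 62)/6 = 59.8333
Deviations from mean: 2.1667, 1.1667, -1.8333, -4.8333, 1.1667, 2.1667
Numerator Σ_{t=1}^{5}(z_t−z̄)(z_{t+1}−z̄) = 6.1389
Denominator Σ(z_t−z̄)² = 38.8333
r_1 = 6.1389 / 38.8333 = 0.158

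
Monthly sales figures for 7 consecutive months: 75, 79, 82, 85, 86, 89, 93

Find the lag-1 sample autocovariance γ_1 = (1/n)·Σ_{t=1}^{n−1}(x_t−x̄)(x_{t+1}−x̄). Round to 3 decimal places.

Mean x̄ = (75 + 79 + 82 + 85 + 86 + 89 + 93)/7 = 84.1429
Deviations: -9.1429, -5.1429, -2.1429, 0.8571, 1.8571, 4.8571, 8.8571
Σ_{t=1}^{6}(x_t−x̄)(x_{t+1}−x̄) = 109.8367
γ_1 = 109.8367 / 7 = 15.691

15.691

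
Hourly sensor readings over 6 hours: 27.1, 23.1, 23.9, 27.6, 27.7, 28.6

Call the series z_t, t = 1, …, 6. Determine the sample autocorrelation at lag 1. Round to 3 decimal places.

0.279

Mean z̄ = (27.1 + 23.1 + 23.9 + 27.6 + 27.7 + 28.6)/6 = 26.3333
Deviations from mean: 0.7667, -3.2333, -2.4333, 1.2667, 1.3667, 2.2667
Numerator Σ_{t=1}^{5}(z_t−z̄)(z_{t+1}−z̄) = 7.1356
Denominator Σ(z_t−z̄)² = 25.5733
r_1 = 7.1356 / 25.5733 = 0.279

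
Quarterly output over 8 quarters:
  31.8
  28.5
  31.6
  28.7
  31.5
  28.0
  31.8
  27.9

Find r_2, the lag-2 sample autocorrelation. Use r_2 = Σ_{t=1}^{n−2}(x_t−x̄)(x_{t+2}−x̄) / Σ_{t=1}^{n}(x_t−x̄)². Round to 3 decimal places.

0.708

Mean x̄ = (31.8 + 28.5 + 31.6 + 28.7 + 31.5 + 28.0 + 31.8 + 27.9)/8 = 29.9750
Deviations from mean: 1.8250, -1.4750, 1.6250, -1.2750, 1.5250, -1.9750, 1.8250, -2.0750
Σ(x_t−x̄)(x_{t+2}−x̄) = (2.9656) + (1.8806) + (2.4781) + (2.5181) + (2.7831) + (4.0981) = 16.7238
Denominator Σ(x_t−x̄)² = 23.6350
r_2 = 16.7238 / 23.6350 = 0.708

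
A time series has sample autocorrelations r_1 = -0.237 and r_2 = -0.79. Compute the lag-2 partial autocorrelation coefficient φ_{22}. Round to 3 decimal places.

-0.897

φ_{22} = (r_2 − r_1²) / (1 − r_1²)
r_1² = (-0.237)² = 0.056169
Numerator = -0.79 − 0.0562 = -0.8462; denominator = 1 − 0.0562 = 0.9438
φ_{22} = -0.8462 / 0.9438 = -0.897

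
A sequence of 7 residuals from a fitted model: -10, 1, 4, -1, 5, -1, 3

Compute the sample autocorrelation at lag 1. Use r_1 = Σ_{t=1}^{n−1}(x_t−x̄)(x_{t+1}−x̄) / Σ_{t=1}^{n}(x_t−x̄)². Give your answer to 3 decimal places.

Mean x̄ = (-10 + 1 + 4 − 1 + 5 − 1 + 3)/7 = 0.1429
Numerator Σ_{t=1}^{6}(x_t−x̄)(x_{t+1}−x̄) = -24.1633
Denominator Σ(x_t−x̄)² = 152.8571
r_1 = -24.1633 / 152.8571 = -0.158

-0.158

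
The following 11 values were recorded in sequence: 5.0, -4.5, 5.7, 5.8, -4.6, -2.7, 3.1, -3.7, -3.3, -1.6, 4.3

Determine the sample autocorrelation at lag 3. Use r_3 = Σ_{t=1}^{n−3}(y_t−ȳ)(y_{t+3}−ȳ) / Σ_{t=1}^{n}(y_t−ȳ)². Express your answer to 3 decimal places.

Mean ȳ = (5.0 − 4.5 + 5.7 + 5.8 − 4.6 − 2.7 + 3.1 − 3.7 − 3.3 − 1.6 + 4.3)/11 = 0.3182
Numerator Σ_{t=1}^{8}(y_t−ȳ)(y_{t+3}−ȳ) = 57.7145
Denominator Σ(y_t−ȳ)² = 193.9564
r_3 = 57.7145 / 193.9564 = 0.298

0.298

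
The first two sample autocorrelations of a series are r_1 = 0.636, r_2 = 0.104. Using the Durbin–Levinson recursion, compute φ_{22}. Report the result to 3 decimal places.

-0.505

φ_{22} = (r_2 − r_1²) / (1 − r_1²)
r_1² = (0.636)² = 0.404496
Numerator = 0.104 − 0.4045 = -0.3005; denominator = 1 − 0.4045 = 0.5955
φ_{22} = -0.3005 / 0.5955 = -0.505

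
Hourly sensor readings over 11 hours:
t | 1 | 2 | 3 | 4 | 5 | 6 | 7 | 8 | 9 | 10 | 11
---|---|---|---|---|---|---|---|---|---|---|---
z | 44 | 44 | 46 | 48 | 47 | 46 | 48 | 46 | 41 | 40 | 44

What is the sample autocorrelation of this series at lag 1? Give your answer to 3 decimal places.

0.553

Mean z̄ = (44 + 44 + 46 + 48 + 47 + 46 + 48 + 46 + 41 + 40 + 44)/11 = 44.9091
Numerator Σ_{t=1}^{10}(z_t−z̄)(z_{t+1}−z̄) = 38.0826
Denominator Σ(z_t−z̄)² = 68.9091
r_1 = 38.0826 / 68.9091 = 0.553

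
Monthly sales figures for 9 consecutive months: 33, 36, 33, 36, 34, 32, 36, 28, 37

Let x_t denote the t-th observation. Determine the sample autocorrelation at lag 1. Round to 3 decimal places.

Mean x̄ = (33 + 36 + 33 + 36 + 34 + 32 + 36 + 28 + 37)/9 = 33.8889
Numerator Σ_{t=1}^{8}(x_t−x̄)(x_{t+1}−x̄) = -40.3457
Denominator Σ(x_t−x̄)² = 62.8889
r_1 = -40.3457 / 62.8889 = -0.642

-0.642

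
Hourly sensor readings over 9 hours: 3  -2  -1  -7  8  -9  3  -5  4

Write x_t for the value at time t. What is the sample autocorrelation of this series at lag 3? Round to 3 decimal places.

-0.518

Mean x̄ = (3 − 2 − 1 − 7 + 8 − 9 + 3 − 5 + 4)/9 = -0.6667
Numerator Σ_{t=1}^{6}(x_t−x̄)(x_{t+3}−x̄) = -131.6667
Denominator Σ(x_t−x̄)² = 254.0000
r_3 = -131.6667 / 254.0000 = -0.518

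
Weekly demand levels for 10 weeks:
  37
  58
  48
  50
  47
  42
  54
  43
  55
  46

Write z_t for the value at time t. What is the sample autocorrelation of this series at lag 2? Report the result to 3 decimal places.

0.223

Mean z̄ = (37 + 58 + 48 + 50 + 47 + 42 + 54 + 43 + 55 + 46)/10 = 48.0000
Numerator Σ_{t=1}^{8}(z_t−z̄)(z_{t+2}−z̄) = 84.0000
Denominator Σ(z_t−z̄)² = 376.0000
r_2 = 84.0000 / 376.0000 = 0.223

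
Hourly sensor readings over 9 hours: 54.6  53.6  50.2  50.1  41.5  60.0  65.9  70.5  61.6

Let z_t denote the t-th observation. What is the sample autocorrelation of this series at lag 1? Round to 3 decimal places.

0.536

Mean z̄ = (54.6 + 53.6 + 50.2 + 50.1 + 41.5 + 60.0 + 65.9 + 70.5 + 61.6)/9 = 56.4444
Numerator Σ_{t=1}^{8}(z_t−z̄)(z_{t+1}−z̄) = 343.2914
Denominator Σ(z_t−z̄)² = 640.2622
r_1 = 343.2914 / 640.2622 = 0.536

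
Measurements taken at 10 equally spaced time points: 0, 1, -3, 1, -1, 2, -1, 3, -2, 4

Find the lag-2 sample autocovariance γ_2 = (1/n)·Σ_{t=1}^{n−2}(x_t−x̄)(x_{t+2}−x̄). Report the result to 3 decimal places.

2.628

Mean x̄ = (0 + 1 − 3 + 1 − 1 + 2 − 1 + 3 − 2 + 4)/10 = 0.4000
Σ_{t=1}^{8}(x_t−x̄)(x_{t+2}−x̄) = 26.2800
γ_2 = 26.2800 / 10 = 2.628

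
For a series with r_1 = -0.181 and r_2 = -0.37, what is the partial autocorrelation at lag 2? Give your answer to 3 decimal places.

φ_{22} = (r_2 − r_1²) / (1 − r_1²)
r_1² = (-0.181)² = 0.032761
Numerator = -0.37 − 0.0328 = -0.4028; denominator = 1 − 0.0328 = 0.9672
φ_{22} = -0.4028 / 0.9672 = -0.416

-0.416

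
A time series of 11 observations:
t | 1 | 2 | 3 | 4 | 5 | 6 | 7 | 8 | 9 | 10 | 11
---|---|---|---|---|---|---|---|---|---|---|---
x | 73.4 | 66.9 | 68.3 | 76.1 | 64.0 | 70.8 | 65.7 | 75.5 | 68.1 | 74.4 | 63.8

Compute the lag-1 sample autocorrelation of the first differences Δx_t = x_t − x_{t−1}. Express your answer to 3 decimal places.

-0.711

First differences Δx: -6.5, 1.4, 7.8, -12.1, 6.8, -5.1, 9.8, -7.4, 6.3, -10.6
Mean of differences = -0.9600
Numerator Σ(Δx_t−Δx̄)(Δx_{t+1}−Δx̄) = -439.1416
Denominator Σ(Δx_t−Δx̄)² = 617.3440
r_1(Δx) = -439.1416 / 617.3440 = -0.711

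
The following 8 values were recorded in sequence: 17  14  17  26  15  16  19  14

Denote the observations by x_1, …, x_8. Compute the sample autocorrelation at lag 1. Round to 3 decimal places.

-0.235

Mean x̄ = (17 + 14 + 17 + 26 + 15 + 16 + 19 + 14)/8 = 17.2500
Deviations from mean: -0.2500, -3.2500, -0.2500, 8.7500, -2.2500, -1.2500, 1.7500, -3.2500
Numerator Σ_{t=1}^{7}(x_t−x̄)(x_{t+1}−x̄) = -25.3125
Denominator Σ(x_t−x̄)² = 107.5000
r_1 = -25.3125 / 107.5000 = -0.235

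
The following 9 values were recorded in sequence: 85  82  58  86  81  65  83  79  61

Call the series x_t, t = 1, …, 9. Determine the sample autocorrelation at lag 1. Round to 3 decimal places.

Mean x̄ = (85 + 82 + 58 + 86 + 81 + 65 + 83 + 79 + 61)/9 = 75.5556
Numerator Σ_{t=1}^{8}(x_t−x̄)(x_{t+1}−x̄) = -339.3086
Denominator Σ(x_t−x̄)² = 968.2222
r_1 = -339.3086 / 968.2222 = -0.350

-0.350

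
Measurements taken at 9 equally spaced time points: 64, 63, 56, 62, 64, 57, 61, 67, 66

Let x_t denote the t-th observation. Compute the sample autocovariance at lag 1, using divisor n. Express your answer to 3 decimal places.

Mean x̄ = (64 + 63 + 56 + 62 + 64 + 57 + 61 + 67 + 66)/9 = 62.2222
Σ_{t=1}^{8}(x_t−x̄)(x_{t+1}−x̄) = 6.8395
γ_1 = 6.8395 / 9 = 0.760

0.760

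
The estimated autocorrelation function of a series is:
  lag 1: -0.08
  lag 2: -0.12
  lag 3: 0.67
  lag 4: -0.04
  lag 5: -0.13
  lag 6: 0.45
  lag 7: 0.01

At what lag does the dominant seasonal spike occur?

The largest autocorrelation is r_3 = 0.67, with a weaker echo at lag 6 (0.45); the remaining lags stay at or below 0.01.
The dominant spike at lag 3 indicates a seasonal period of 3.

3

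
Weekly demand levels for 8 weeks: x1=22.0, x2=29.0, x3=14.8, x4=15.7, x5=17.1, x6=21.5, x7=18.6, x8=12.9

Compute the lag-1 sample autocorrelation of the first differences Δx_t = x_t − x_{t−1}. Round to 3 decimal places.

First differences Δx: 7.0, -14.2, 0.9, 1.4, 4.4, -2.9, -5.7
Mean of differences = -1.3000
Numerator Σ(Δx_t−Δx̄)(Δx_{t+1}−Δx̄) = -116.2000
Denominator Σ(Δx_t−Δx̄)² = 301.8400
r_1(Δx) = -116.2000 / 301.8400 = -0.385

-0.385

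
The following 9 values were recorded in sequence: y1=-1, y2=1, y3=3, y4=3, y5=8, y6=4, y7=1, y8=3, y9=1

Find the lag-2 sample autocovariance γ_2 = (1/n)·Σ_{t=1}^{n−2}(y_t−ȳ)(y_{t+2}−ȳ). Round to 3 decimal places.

-0.513

Mean ȳ = (-1 + 1 + 3 + 3 + 8 + 4 + 1 + 3 + 1)/9 = 2.5556
Σ_{t=1}^{7}(y_t−ȳ)(y_{t+2}−ȳ) = -4.6173
γ_2 = -4.6173 / 9 = -0.513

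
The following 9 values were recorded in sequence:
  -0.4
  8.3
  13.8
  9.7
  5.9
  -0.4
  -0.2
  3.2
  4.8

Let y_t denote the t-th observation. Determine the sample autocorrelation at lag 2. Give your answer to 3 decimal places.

Mean ȳ = (-0.4 + 8.3 + 13.8 + 9.7 + 5.9 − 0.4 − 0.2 + 3.2 + 4.8)/9 = 4.9667
Numerator Σ_{t=1}^{7}(y_t−ȳ)(y_{t+2}−ȳ) = -43.2656
Denominator Σ(y_t−ȳ)² = 199.8600
r_2 = -43.2656 / 199.8600 = -0.216

-0.216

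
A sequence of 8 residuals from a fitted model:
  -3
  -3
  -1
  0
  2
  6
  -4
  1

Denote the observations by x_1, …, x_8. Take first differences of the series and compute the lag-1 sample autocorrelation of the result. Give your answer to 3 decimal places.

-0.526

First differences Δx: 0, 2, 1, 2, 4, -10, 5
Mean of differences = 0.5714
Numerator Σ(Δx_t−Δx̄)(Δx_{t+1}−Δx̄) = -77.7551
Denominator Σ(Δx_t−Δx̄)² = 147.7143
r_1(Δx) = -77.7551 / 147.7143 = -0.526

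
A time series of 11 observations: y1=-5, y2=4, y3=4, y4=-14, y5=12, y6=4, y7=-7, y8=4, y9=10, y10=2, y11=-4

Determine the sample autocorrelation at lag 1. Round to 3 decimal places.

Mean ȳ = (-5 + 4 + 4 − 14 + 12 + 4 − 7 + 4 + 10 + 2 − 4)/11 = 0.9091
Numerator Σ_{t=1}^{10}(y_t−ȳ)(y_{t+1}−ȳ) = -202.0992
Denominator Σ(y_t−ȳ)² = 588.9091
r_1 = -202.0992 / 588.9091 = -0.343

-0.343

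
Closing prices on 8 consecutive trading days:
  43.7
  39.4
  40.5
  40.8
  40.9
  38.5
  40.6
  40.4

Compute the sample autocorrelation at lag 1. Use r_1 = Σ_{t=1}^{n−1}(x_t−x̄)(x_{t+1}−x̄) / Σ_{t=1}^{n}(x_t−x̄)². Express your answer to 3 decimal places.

Mean x̄ = (43.7 + 39.4 + 40.5 + 40.8 + 40.9 + 38.5 + 40.6 + 40.4)/8 = 40.6000
Numerator Σ_{t=1}^{7}(x_t−x̄)(x_{t+1}−x̄) = -4.1900
Denominator Σ(x_t−x̄)² = 15.6400
r_1 = -4.1900 / 15.6400 = -0.268

-0.268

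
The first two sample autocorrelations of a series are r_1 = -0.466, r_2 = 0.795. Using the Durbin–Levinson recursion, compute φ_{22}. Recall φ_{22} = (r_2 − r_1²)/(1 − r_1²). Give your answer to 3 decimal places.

0.738

φ_{22} = (r_2 − r_1²) / (1 − r_1²)
r_1² = (-0.466)² = 0.217156
Numerator = 0.795 − 0.2172 = 0.5778; denominator = 1 − 0.2172 = 0.7828
φ_{22} = 0.5778 / 0.7828 = 0.738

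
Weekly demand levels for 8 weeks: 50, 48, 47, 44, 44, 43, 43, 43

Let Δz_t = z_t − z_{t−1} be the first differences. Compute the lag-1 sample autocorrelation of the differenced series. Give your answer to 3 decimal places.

First differences Δz: -2, -1, -3, 0, -1, 0, 0
Mean of differences = -1.0000
Numerator Σ(Δz_t−Δz̄)(Δz_{t+1}−Δz̄) = -1.0000
Denominator Σ(Δz_t−Δz̄)² = 8.0000
r_1(Δz) = -1.0000 / 8.0000 = -0.125

-0.125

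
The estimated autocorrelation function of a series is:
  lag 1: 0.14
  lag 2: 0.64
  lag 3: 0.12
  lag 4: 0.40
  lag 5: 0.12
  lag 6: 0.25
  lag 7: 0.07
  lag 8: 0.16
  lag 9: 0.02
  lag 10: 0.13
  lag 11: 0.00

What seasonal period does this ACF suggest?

The largest autocorrelation is r_2 = 0.64, with weaker echoes at lags 4 (0.40), 6 (0.25) and 8 (0.16); the remaining lags stay at or below 0.14.
The dominant spike at lag 2 indicates a seasonal period of 2.

2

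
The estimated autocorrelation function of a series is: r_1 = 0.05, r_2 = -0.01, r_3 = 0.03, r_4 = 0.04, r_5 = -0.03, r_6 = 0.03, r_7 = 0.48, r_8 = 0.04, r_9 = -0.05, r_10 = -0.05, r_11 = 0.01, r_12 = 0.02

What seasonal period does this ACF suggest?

7

The largest autocorrelation is r_7 = 0.48; the remaining lags stay at or below 0.05.
The dominant spike at lag 7 indicates a seasonal period of 7.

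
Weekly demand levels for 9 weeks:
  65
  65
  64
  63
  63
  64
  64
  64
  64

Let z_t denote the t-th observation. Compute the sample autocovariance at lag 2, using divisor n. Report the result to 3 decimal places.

-0.111

Mean z̄ = (65 + 65 + 64 + 63 + 63 + 64 + 64 + 64 + 64)/9 = 64.0000
Σ_{t=1}^{7}(z_t−z̄)(z_{t+2}−z̄) = -1.0000
γ_2 = -1.0000 / 9 = -0.111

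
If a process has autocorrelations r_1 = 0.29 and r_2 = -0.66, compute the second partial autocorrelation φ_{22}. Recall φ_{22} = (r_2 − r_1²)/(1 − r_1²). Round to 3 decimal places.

-0.812

φ_{22} = (r_2 − r_1²) / (1 − r_1²)
r_1² = (0.29)² = 0.0841
Numerator = -0.66 − 0.0841 = -0.7441; denominator = 1 − 0.0841 = 0.9159
φ_{22} = -0.7441 / 0.9159 = -0.812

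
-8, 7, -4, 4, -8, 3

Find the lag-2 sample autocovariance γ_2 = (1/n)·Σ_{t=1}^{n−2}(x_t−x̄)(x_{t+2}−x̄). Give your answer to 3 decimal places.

Mean x̄ = (-8 + 7 − 4 + 4 − 8 + 3)/6 = -1.0000
Σ_{t=1}^{4}(x_t−x̄)(x_{t+2}−x̄) = 102.0000
γ_2 = 102.0000 / 6 = 17.000

17.000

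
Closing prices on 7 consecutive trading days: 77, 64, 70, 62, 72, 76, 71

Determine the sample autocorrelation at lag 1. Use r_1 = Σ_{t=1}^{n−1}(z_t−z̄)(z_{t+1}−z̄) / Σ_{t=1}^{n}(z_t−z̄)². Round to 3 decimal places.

-0.203

Mean z̄ = (77 + 64 + 70 + 62 + 72 + 76 + 71)/7 = 70.2857
Σ(z_t−z̄)(z_{t+1}−z̄) = (-42.2041) + (1.7959) + (2.3673) + (-14.2041) + (9.7959) + (4.0816) = -38.3673
Denominator Σ(z_t−z̄)² = 189.4286
r_1 = -38.3673 / 189.4286 = -0.203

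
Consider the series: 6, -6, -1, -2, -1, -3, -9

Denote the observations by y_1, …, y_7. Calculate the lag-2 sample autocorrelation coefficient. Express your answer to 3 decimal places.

0.018

Mean ȳ = (6 − 6 − 1 − 2 − 1 − 3 − 9)/7 = -2.2857
Deviations from mean: 8.2857, -3.7143, 1.2857, 0.2857, 1.2857, -0.7143, -6.7143
Σ(y_t−ȳ)(y_{t+2}−ȳ) = (10.6531) + (-1.0612) + (1.6531) + (-0.2041) + (-8.6327) = 2.4082
Denominator Σ(y_t−ȳ)² = 131.4286
r_2 = 2.4082 / 131.4286 = 0.018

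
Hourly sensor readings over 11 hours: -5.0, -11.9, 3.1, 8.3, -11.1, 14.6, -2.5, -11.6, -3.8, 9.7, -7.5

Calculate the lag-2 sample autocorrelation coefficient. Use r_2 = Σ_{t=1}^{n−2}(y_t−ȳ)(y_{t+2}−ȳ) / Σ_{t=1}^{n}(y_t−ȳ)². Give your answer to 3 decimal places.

-0.295

Mean ȳ = (-5.0 − 11.9 + 3.1 + 8.3 − 11.1 + 14.6 − 2.5 − 11.6 − 3.8 + 9.7 − 7.5)/11 = -1.6091
Numerator Σ_{t=1}^{9}(y_t−ȳ)(y_{t+2}−ȳ) = -253.6356
Denominator Σ(y_t−ȳ)² = 858.5891
r_2 = -253.6356 / 858.5891 = -0.295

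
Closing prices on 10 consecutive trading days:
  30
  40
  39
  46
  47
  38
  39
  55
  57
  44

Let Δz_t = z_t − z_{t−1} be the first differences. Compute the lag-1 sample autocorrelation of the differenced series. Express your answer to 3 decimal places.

First differences Δz: 10, -1, 7, 1, -9, 1, 16, 2, -13
Mean of differences = 1.5556
Numerator Σ(Δz_t−Δz̄)(Δz_{t+1}−Δz̄) = -34.8642
Denominator Σ(Δz_t−Δz̄)² = 640.2222
r_1(Δz) = -34.8642 / 640.2222 = -0.054

-0.054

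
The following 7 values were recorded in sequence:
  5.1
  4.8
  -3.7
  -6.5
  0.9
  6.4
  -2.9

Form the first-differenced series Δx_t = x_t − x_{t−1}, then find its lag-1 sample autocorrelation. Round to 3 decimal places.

First differences Δx: -0.3, -8.5, -2.8, 7.4, 5.5, -9.3
Mean of differences = -1.3333
Numerator Σ(Δx_t−Δx̄)(Δx_{t+1}−Δx̄) = -4.4644
Denominator Σ(Δx_t−Δx̄)² = 241.0133
r_1(Δx) = -4.4644 / 241.0133 = -0.019

-0.019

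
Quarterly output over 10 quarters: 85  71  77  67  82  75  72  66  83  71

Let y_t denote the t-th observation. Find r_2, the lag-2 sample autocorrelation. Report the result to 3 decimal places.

Mean ȳ = (85 + 71 + 77 + 67 + 82 + 75 + 72 + 66 + 83 + 71)/10 = 74.9000
Numerator Σ_{t=1}^{8}(y_t−ȳ)(y_{t+2}−ȳ) = 55.8800
Denominator Σ(y_t−ȳ)² = 402.9000
r_2 = 55.8800 / 402.9000 = 0.139

0.139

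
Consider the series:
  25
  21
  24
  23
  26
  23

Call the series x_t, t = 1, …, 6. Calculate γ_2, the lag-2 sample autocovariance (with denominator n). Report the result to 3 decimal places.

0.574

Mean x̄ = (25 + 21 + 24 + 23 + 26 + 23)/6 = 23.6667
Deviations: 1.3333, -2.6667, 0.3333, -0.6667, 2.3333, -0.6667
Σ_{t=1}^{4}(x_t−x̄)(x_{t+2}−x̄) = 3.4444
γ_2 = 3.4444 / 6 = 0.574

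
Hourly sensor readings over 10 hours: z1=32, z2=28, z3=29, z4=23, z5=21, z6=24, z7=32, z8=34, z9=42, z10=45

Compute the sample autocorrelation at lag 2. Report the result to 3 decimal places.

Mean z̄ = (32 + 28 + 29 + 23 + 21 + 24 + 32 + 34 + 42 + 45)/10 = 31.0000
Numerator Σ_{t=1}^{8}(z_t−z̄)(z_{t+2}−z̄) = 120.0000
Denominator Σ(z_t−z̄)² = 554.0000
r_2 = 120.0000 / 554.0000 = 0.217

0.217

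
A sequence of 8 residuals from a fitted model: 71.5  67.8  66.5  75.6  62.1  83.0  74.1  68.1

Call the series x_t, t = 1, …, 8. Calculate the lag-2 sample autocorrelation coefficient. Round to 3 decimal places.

0.053

Mean x̄ = (71.5 + 67.8 + 66.5 + 75.6 + 62.1 + 83.0 + 74.1 + 68.1)/8 = 71.0875
Deviations from mean: 0.4125, -3.2875, -4.5875, 4.5125, -8.9875, 11.9125, 3.0125, -2.9875
Numerator Σ_{t=1}^{6}(x_t−x̄)(x_{t+2}−x̄) = 15.5947
Denominator Σ(x_t−x̄)² = 293.0688
r_2 = 15.5947 / 293.0688 = 0.053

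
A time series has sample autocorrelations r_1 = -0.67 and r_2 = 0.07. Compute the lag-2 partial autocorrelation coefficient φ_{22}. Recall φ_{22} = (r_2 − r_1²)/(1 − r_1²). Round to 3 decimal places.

φ_{22} = (r_2 − r_1²) / (1 − r_1²)
r_1² = (-0.67)² = 0.4489
Numerator = 0.07 − 0.4489 = -0.3789; denominator = 1 − 0.4489 = 0.5511
φ_{22} = -0.3789 / 0.5511 = -0.688

-0.688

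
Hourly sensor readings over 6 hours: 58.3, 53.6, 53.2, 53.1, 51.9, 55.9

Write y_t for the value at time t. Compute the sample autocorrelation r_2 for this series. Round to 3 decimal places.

-0.101

Mean ȳ = (58.3 + 53.6 + 53.2 + 53.1 + 51.9 + 55.9)/6 = 54.3333
Deviations from mean: 3.9667, -0.7333, -1.1333, -1.2333, -2.4333, 1.5667
Σ(y_t−ȳ)(y_{t+2}−ȳ) = (-4.4956) + (0.9044) + (2.7578) + (-1.9322) = -2.7656
Denominator Σ(y_t−ȳ)² = 27.4533
r_2 = -2.7656 / 27.4533 = -0.101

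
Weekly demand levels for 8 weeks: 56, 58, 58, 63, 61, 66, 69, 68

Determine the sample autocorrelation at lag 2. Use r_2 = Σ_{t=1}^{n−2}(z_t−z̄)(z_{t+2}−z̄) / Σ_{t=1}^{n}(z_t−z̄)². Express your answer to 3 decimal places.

0.263

Mean z̄ = (56 + 58 + 58 + 63 + 61 + 66 + 69 + 68)/8 = 62.3750
Numerator Σ_{t=1}^{6}(z_t−z̄)(z_{t+2}−z̄) = 44.7188
Denominator Σ(z_t−z̄)² = 169.8750
r_2 = 44.7188 / 169.8750 = 0.263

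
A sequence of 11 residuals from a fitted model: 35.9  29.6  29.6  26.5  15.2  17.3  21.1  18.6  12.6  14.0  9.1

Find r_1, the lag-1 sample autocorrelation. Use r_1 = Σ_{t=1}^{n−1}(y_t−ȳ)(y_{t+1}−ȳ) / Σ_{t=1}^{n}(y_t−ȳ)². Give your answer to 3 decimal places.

Mean ȳ = (35.9 + 29.6 + 29.6 + 26.5 + 15.2 + 17.3 + 21.1 + 18.6 + 12.6 + 14.0 + 9.1)/11 = 20.8636
Numerator Σ_{t=1}^{10}(y_t−ȳ)(y_{t+1}−ȳ) = 399.9778
Denominator Σ(y_t−ȳ)² = 714.2455
r_1 = 399.9778 / 714.2455 = 0.560

0.560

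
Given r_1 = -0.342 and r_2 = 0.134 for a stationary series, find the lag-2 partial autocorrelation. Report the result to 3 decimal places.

φ_{22} = (r_2 − r_1²) / (1 − r_1²)
r_1² = (-0.342)² = 0.116964
Numerator = 0.134 − 0.1170 = 0.0170; denominator = 1 − 0.1170 = 0.8830
φ_{22} = 0.0170 / 0.8830 = 0.019

0.019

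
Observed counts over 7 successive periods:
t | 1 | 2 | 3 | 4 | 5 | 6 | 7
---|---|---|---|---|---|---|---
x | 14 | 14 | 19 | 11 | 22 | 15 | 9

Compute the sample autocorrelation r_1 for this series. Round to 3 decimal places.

Mean x̄ = (14 + 14 + 19 + 11 + 22 + 15 + 9)/7 = 14.8571
Deviations from mean: -0.8571, -0.8571, 4.1429, -3.8571, 7.1429, 0.1429, -5.8571
Σ(x_t−x̄)(x_{t+1}−x̄) = (0.7347) + (-3.5510) + (-15.9796) + (-27.5510) + (1.0204) + (-0.8367) = -46.1633
Denominator Σ(x_t−x̄)² = 118.8571
r_1 = -46.1633 / 118.8571 = -0.388

-0.388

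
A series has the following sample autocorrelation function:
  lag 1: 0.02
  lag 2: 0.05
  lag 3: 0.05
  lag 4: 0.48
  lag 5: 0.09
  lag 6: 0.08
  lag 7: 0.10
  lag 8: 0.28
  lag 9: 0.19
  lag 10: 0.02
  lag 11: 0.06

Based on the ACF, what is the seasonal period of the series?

The largest autocorrelation is r_4 = 0.48, with a weaker echo at lag 8 (0.28); the remaining lags stay at or below 0.19.
The dominant spike at lag 4 indicates a seasonal period of 4.

4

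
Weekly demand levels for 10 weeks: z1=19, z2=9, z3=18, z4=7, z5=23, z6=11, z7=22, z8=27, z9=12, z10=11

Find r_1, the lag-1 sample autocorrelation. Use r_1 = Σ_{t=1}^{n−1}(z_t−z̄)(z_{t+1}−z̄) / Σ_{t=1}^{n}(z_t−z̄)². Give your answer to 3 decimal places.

Mean z̄ = (19 + 9 + 18 + 7 + 23 + 11 + 22 + 27 + 12 + 11)/10 = 15.9000
Numerator Σ_{t=1}^{9}(z_t−z̄)(z_{t+1}−z̄) = -138.9100
Denominator Σ(z_t−z̄)² = 414.9000
r_1 = -138.9100 / 414.9000 = -0.335

-0.335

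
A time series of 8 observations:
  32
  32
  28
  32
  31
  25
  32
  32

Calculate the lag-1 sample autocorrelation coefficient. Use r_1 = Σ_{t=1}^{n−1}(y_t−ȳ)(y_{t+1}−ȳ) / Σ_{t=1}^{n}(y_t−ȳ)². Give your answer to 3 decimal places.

Mean ȳ = (32 + 32 + 28 + 32 + 31 + 25 + 32 + 32)/8 = 30.5000
Numerator Σ_{t=1}^{7}(y_t−ȳ)(y_{t+1}−ȳ) = -13.2500
Denominator Σ(y_t−ȳ)² = 48.0000
r_1 = -13.2500 / 48.0000 = -0.276

-0.276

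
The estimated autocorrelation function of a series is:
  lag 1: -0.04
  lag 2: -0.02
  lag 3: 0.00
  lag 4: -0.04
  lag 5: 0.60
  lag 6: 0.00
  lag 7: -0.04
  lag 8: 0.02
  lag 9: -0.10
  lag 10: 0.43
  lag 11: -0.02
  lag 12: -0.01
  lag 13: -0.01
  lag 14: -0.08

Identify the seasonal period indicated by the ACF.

The largest autocorrelation is r_5 = 0.60, with a weaker echo at lag 10 (0.43); the remaining lags stay at or below 0.02.
The dominant spike at lag 5 indicates a seasonal period of 5.

5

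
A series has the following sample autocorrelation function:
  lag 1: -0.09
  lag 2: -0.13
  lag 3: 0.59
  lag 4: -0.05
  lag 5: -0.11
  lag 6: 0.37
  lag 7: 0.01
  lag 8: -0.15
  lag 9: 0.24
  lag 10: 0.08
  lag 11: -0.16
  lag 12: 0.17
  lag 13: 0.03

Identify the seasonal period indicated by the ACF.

3

The largest autocorrelation is r_3 = 0.59, with weaker echoes at lags 6 (0.37), 9 (0.24) and 12 (0.17); the remaining lags stay at or below 0.08.
The dominant spike at lag 3 indicates a seasonal period of 3.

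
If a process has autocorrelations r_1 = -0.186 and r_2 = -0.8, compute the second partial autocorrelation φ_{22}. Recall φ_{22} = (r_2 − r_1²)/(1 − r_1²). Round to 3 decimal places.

-0.865

φ_{22} = (r_2 − r_1²) / (1 − r_1²)
r_1² = (-0.186)² = 0.034596
Numerator = -0.8 − 0.0346 = -0.8346; denominator = 1 − 0.0346 = 0.9654
φ_{22} = -0.8346 / 0.9654 = -0.865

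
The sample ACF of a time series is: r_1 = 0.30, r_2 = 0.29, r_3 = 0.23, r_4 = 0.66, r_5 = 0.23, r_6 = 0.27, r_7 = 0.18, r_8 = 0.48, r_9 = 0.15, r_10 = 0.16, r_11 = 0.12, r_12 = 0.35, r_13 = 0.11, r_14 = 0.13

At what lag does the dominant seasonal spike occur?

4

The largest autocorrelation is r_4 = 0.66, with weaker echoes at lags 8 (0.48) and 12 (0.35); the remaining lags stay at or below 0.30. The elevated value at lag 1 (0.30), dropping to 0.29 at lag 2, reflects decaying short-term dependence rather than seasonality.
The dominant spike at lag 4 indicates a seasonal period of 4.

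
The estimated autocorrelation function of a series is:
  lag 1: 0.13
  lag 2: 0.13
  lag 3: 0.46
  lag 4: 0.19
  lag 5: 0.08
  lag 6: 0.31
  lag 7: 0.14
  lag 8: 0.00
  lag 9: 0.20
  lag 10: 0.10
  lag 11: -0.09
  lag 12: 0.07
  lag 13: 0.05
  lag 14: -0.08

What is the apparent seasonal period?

The largest autocorrelation is r_3 = 0.46, with weaker echoes at lags 6 (0.31) and 9 (0.20); the remaining lags stay at or below 0.19.
The dominant spike at lag 3 indicates a seasonal period of 3.

3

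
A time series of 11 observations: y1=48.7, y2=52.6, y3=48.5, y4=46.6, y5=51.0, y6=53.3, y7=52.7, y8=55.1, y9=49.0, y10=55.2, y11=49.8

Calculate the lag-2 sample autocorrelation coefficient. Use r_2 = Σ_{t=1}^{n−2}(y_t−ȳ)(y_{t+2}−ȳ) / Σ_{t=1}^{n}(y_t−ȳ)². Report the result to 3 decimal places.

Mean ȳ = (48.7 + 52.6 + 48.5 + 46.6 + 51.0 + 53.3 + 52.7 + 55.1 + 49.0 + 55.2 + 49.8)/11 = 51.1364
Numerator Σ_{t=1}^{9}(y_t−ȳ)(y_{t+2}−ȳ) = 14.3119
Denominator Σ(y_t−ȳ)² = 81.3255
r_2 = 14.3119 / 81.3255 = 0.176

0.176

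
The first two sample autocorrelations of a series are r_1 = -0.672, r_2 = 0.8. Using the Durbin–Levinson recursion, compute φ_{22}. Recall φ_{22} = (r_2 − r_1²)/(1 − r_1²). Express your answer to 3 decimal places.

φ_{22} = (r_2 − r_1²) / (1 − r_1²)
r_1² = (-0.672)² = 0.451584
Numerator = 0.8 − 0.4516 = 0.3484; denominator = 1 − 0.4516 = 0.5484
φ_{22} = 0.3484 / 0.5484 = 0.635

0.635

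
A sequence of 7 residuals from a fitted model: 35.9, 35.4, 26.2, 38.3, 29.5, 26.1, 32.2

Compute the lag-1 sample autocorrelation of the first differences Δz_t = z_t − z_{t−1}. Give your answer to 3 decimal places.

First differences Δz: -0.5, -9.2, 12.1, -8.8, -3.4, 6.1
Mean of differences = -0.6167
Numerator Σ(Δz_t−Δz̄)(Δz_{t+1}−Δz̄) = -210.1353
Denominator Σ(Δz_t−Δz̄)² = 355.2283
r_1(Δz) = -210.1353 / 355.2283 = -0.592

-0.592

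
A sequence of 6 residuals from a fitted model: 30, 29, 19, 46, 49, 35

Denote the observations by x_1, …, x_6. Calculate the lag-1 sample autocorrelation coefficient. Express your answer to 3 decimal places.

Mean x̄ = (30 + 29 + 19 + 46 + 49 + 35)/6 = 34.6667
Σ(x_t−x̄)(x_{t+1}−x̄) = (26.4444) + (88.7778) + (-177.5556) + (162.4444) + (4.7778) = 104.8889
Denominator Σ(x_t−x̄)² = 633.3333
r_1 = 104.8889 / 633.3333 = 0.166

0.166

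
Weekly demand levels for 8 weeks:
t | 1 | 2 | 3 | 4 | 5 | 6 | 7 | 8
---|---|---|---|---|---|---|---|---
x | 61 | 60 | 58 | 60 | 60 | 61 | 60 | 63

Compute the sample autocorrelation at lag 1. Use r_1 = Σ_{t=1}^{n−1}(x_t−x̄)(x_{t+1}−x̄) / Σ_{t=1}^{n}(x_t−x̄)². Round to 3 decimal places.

0.017

Mean x̄ = (61 + 60 + 58 + 60 + 60 + 61 + 60 + 63)/8 = 60.3750
Deviations from mean: 0.6250, -0.3750, -2.3750, -0.3750, -0.3750, 0.6250, -0.3750, 2.6250
Σ(x_t−x̄)(x_{t+1}−x̄) = (-0.2344) + (0.8906) + (0.8906) + (0.1406) + (-0.2344) + (-0.2344) + (-0.9844) = 0.2344
Denominator Σ(x_t−x̄)² = 13.8750
r_1 = 0.2344 / 13.8750 = 0.017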